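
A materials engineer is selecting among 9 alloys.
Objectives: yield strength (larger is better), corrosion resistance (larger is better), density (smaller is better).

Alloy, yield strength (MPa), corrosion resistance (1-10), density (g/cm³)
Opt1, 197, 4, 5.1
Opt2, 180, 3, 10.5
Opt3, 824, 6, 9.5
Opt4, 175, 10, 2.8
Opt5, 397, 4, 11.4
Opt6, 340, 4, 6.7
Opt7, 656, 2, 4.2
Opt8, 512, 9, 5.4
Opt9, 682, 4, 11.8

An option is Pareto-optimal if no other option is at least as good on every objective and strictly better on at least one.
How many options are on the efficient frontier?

5

Opt1: not dominated.
Opt2: dominated by Opt1 (yield strength 197≥180, corrosion resistance 4≥3, density 5.1≤10.5).
Opt3: not dominated (best yield strength).
Opt4: not dominated (best corrosion resistance).
Opt5: dominated by Opt3 (yield strength 824≥397, corrosion resistance 6≥4, density 9.5≤11.4).
Opt6: dominated by Opt8 (yield strength 512≥340, corrosion resistance 9≥4, density 5.4≤6.7).
Opt7: not dominated.
Opt8: not dominated.
Opt9: dominated by Opt3 (yield strength 824≥682, corrosion resistance 6≥4, density 9.5≤11.8).
Pareto-optimal: Opt1, Opt3, Opt4, Opt7, Opt8 → 5.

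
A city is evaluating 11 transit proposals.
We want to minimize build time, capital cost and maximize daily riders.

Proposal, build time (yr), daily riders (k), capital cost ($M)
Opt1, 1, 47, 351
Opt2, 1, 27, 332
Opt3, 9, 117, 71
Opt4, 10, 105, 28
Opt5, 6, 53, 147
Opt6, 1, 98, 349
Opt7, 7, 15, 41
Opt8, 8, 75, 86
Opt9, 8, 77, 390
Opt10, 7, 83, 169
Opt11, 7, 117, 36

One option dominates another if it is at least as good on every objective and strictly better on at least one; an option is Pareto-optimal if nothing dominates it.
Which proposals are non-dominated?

Opt2, Opt4, Opt5, Opt6, Opt11

Opt1: dominated by Opt6 (build time 1≤1, daily riders 98≥47, capital cost 349≤351).
Opt2: not dominated.
Opt3: dominated by Opt11 (build time 7≤9, daily riders 117≥117, capital cost 36≤71).
Opt4: not dominated (best capital cost).
Opt5: not dominated.
Opt6: not dominated.
Opt7: dominated by Opt11 (build time 7≤7, daily riders 117≥15, capital cost 36≤41).
Opt8: dominated by Opt11 (build time 7≤8, daily riders 117≥75, capital cost 36≤86).
Opt9: dominated by Opt6 (build time 1≤8, daily riders 98≥77, capital cost 349≤390).
Opt10: dominated by Opt11 (build time 7≤7, daily riders 117≥83, capital cost 36≤169).
Opt11: not dominated.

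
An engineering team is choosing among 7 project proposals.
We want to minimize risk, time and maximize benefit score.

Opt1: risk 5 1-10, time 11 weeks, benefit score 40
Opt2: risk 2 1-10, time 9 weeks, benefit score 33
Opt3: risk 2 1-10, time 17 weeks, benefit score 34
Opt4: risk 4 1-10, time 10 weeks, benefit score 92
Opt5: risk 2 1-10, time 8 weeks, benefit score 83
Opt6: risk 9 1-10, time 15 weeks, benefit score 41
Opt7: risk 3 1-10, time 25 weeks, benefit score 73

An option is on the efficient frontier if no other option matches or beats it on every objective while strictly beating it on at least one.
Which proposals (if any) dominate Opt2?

Opt5

Opt5: risk 2≤2, time 8≤9, benefit score 83≥33 — dominates Opt2.
Others (Opt1, Opt3, Opt4, Opt6, Opt7) are each worse than Opt2 on at least one objective.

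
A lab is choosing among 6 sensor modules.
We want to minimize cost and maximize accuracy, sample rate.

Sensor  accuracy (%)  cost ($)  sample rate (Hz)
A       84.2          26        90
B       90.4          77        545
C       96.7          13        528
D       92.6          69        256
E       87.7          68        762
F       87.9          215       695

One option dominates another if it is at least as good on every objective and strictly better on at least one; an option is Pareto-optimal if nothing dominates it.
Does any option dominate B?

A: worse on accuracy (84.2 vs 90.4).
C: worse on sample rate (528 vs 545).
D: worse on sample rate (256 vs 545).
E: worse on accuracy (87.7 vs 90.4).
F: worse on accuracy (87.9 vs 90.4).
No option is at least as good as B on every objective and strictly better on one.

No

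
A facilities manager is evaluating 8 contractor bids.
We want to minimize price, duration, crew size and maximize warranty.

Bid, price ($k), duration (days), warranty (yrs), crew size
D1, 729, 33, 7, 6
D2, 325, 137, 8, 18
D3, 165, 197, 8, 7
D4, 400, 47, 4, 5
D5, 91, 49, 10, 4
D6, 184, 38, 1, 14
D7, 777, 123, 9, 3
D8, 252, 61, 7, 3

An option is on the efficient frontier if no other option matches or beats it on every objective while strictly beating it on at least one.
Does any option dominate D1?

No

D2: worse on duration (137 vs 33).
D3: worse on duration (197 vs 33).
D4: worse on duration (47 vs 33).
D5: worse on duration (49 vs 33).
D6: worse on duration (38 vs 33).
D7: worse on price (777 vs 729).
D8: worse on duration (61 vs 33).
No option is at least as good as D1 on every objective and strictly better on one.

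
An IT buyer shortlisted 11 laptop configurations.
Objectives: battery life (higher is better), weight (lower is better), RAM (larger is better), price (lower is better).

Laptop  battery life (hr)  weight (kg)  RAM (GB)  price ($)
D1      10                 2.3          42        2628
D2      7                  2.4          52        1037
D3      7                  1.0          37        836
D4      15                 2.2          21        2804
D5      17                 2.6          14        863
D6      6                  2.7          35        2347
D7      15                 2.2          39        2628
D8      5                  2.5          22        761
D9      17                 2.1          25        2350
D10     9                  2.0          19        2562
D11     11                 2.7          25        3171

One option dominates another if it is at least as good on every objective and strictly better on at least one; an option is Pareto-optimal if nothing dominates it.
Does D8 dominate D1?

D8 vs D1: D8 is worse on battery life (5 vs 10), so it does not dominate D1.

No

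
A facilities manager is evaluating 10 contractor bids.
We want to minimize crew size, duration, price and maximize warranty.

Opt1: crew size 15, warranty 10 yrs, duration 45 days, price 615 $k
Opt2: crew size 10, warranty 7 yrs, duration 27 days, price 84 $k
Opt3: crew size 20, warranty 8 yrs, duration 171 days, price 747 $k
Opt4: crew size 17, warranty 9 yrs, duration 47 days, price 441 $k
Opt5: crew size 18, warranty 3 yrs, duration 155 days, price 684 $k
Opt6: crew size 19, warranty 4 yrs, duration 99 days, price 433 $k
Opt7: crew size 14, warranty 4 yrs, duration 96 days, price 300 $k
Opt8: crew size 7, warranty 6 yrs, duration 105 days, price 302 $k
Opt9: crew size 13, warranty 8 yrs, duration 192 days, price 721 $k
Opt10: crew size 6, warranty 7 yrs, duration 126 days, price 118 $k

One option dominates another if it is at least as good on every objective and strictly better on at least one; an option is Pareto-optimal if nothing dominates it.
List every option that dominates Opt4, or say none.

Opt1: worse on price (615 vs 441).
Opt2: worse on warranty (7 vs 9).
Opt3: worse on crew size (20 vs 17).
Opt5: worse on crew size (18 vs 17).
Opt6: worse on crew size (19 vs 17).
Opt7: worse on warranty (4 vs 9).
Opt8: worse on warranty (6 vs 9).
Opt9: worse on warranty (8 vs 9).
Opt10: worse on warranty (7 vs 9).
No option dominates Opt4.

none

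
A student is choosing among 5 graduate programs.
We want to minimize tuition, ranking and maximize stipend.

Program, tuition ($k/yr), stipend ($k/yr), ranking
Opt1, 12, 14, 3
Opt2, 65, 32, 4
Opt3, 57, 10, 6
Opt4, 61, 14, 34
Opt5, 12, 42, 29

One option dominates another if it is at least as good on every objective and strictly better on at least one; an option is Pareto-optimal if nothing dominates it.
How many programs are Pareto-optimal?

Opt1: not dominated (best ranking).
Opt2: not dominated.
Opt3: dominated by Opt1 (tuition 12≤57, stipend 14≥10, ranking 3≤6).
Opt4: dominated by Opt1 (tuition 12≤61, stipend 14≥14, ranking 3≤34).
Opt5: not dominated (best stipend).
Pareto-optimal: Opt1, Opt2, Opt5 → 3.

3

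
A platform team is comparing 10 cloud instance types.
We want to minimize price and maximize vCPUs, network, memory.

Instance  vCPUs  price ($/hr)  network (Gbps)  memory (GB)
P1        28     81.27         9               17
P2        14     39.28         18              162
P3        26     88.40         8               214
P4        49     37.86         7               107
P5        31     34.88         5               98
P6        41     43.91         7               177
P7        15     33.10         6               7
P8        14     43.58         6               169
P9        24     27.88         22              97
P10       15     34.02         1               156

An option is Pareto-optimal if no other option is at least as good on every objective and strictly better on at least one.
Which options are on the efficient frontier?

P1: not dominated.
P2: not dominated.
P3: not dominated (best memory).
P4: not dominated (best vCPUs).
P5: not dominated.
P6: not dominated.
P7: dominated by P9 (vCPUs 24≥15, price 27.88≤33.10, network 22≥6, memory 97≥7).
P8: not dominated.
P9: not dominated (best price).
P10: not dominated.

P1, P2, P3, P4, P5, P6, P8, P9, P10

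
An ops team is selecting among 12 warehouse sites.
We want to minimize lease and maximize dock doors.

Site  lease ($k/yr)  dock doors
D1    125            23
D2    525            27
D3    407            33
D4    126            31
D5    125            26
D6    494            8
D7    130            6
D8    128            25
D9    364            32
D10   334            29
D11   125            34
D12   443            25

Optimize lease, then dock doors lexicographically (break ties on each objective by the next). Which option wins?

First minimize lease: best is 125, kept {D1, D5, D11}.
Then maximize dock doors: best is 34, kept {D11}.

D11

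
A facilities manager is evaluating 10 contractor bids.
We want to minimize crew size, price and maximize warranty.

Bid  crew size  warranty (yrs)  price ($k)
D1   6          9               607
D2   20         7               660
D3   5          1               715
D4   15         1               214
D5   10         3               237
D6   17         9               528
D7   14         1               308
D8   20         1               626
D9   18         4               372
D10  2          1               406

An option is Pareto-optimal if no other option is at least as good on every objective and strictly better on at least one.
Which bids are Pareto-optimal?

D1: not dominated.
D2: dominated by D1 (crew size 6≤20, warranty 9≥7, price 607≤660).
D3: dominated by D10 (crew size 2≤5, warranty 1≥1, price 406≤715).
D4: not dominated (best price).
D5: not dominated.
D6: not dominated.
D7: dominated by D5 (crew size 10≤14, warranty 3≥1, price 237≤308).
D8: dominated by D1 (crew size 6≤20, warranty 9≥1, price 607≤626).
D9: not dominated.
D10: not dominated (best crew size).

D1, D4, D5, D6, D9, D10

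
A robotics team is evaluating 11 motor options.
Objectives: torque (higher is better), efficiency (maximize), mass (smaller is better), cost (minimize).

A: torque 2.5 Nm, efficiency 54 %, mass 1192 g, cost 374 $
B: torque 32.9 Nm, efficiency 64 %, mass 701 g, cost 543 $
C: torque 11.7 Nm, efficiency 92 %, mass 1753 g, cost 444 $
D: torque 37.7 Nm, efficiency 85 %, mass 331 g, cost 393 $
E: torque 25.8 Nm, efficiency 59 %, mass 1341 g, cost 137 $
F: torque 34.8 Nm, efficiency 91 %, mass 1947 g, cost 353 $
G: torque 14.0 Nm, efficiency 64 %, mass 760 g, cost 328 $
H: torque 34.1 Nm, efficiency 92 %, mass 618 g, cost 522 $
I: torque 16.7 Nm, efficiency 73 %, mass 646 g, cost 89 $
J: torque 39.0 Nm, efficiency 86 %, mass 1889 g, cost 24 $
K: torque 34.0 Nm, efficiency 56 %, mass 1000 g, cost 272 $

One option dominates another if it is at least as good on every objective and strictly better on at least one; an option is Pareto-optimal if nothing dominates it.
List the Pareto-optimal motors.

C, D, E, F, H, I, J, K

A: dominated by G (torque 14.0≥2.5, efficiency 64≥54, mass 760≤1192, cost 328≤374).
B: dominated by D (torque 37.7≥32.9, efficiency 85≥64, mass 331≤701, cost 393≤543).
C: not dominated.
D: not dominated (best mass).
E: not dominated.
F: not dominated.
G: dominated by I (torque 16.7≥14.0, efficiency 73≥64, mass 646≤760, cost 89≤328).
H: not dominated.
I: not dominated.
J: not dominated (best torque).
K: not dominated.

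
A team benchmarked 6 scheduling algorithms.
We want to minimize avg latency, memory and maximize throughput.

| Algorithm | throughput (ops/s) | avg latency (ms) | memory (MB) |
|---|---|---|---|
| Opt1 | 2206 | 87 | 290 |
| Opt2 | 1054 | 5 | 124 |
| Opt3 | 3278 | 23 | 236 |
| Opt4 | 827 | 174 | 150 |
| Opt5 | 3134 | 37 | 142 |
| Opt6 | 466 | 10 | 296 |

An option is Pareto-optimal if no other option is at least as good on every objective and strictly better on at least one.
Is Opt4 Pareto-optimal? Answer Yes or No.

No

Opt2 vs Opt4: throughput 1054≥827, avg latency 5≤174, memory 124≤150 — Opt2 is at least as good on every objective and strictly better on at least one, so Opt2 dominates Opt4.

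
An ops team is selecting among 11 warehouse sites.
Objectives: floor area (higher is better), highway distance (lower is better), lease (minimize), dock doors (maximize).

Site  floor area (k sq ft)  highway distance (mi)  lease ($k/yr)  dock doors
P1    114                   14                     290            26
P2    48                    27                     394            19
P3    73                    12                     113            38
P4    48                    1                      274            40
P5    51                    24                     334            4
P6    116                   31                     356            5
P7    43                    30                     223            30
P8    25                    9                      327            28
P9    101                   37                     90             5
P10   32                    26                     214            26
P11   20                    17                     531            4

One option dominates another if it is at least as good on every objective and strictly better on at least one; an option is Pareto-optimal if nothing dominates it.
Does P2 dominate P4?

No

P2 vs P4: P2 is worse on highway distance (27 vs 1), so it does not dominate P4.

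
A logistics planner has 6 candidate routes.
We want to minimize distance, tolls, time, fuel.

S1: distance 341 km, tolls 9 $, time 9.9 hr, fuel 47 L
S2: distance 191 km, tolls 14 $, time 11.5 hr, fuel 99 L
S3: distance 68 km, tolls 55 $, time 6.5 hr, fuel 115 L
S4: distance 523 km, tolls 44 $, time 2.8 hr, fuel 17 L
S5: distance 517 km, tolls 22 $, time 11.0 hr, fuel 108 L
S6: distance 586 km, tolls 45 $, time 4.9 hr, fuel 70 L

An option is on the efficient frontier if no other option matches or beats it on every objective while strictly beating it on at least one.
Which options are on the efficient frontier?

S1, S2, S3, S4

S1: not dominated (best tolls).
S2: not dominated.
S3: not dominated (best distance).
S4: not dominated (best time).
S5: dominated by S1 (distance 341≤517, tolls 9≤22, time 9.9≤11.0, fuel 47≤108).
S6: dominated by S4 (distance 523≤586, tolls 44≤45, time 2.8≤4.9, fuel 17≤70).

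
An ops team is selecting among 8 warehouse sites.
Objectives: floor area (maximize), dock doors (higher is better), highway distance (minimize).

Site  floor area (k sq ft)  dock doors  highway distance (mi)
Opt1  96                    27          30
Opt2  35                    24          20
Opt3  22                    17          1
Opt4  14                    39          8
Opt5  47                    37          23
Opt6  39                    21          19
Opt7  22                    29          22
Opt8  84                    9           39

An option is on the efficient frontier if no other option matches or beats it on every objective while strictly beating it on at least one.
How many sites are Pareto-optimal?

Opt1: not dominated (best floor area).
Opt2: not dominated.
Opt3: not dominated (best highway distance).
Opt4: not dominated (best dock doors).
Opt5: not dominated.
Opt6: not dominated.
Opt7: not dominated.
Opt8: dominated by Opt1 (floor area 96≥84, dock doors 27≥9, highway distance 30≤39).
Pareto-optimal: Opt1, Opt2, Opt3, Opt4, Opt5, Opt6, Opt7 → 7.

7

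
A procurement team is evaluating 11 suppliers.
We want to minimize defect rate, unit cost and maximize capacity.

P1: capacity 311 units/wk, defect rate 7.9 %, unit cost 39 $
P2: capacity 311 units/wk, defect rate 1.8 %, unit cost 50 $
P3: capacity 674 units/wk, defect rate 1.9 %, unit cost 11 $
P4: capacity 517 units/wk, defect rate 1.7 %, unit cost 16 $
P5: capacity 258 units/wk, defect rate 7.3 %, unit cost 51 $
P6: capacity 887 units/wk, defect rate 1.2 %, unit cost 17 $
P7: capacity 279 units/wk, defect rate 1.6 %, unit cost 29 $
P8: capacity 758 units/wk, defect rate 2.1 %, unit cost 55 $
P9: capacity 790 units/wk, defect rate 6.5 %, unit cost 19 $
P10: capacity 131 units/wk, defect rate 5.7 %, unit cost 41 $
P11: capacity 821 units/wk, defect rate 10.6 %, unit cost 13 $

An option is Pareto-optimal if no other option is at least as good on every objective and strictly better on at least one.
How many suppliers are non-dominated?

P1: dominated by P3 (capacity 674≥311, defect rate 1.9≤7.9, unit cost 11≤39).
P2: dominated by P4 (capacity 517≥311, defect rate 1.7≤1.8, unit cost 16≤50).
P3: not dominated (best unit cost).
P4: not dominated.
P5: dominated by P2 (capacity 311≥258, defect rate 1.8≤7.3, unit cost 50≤51).
P6: not dominated (best capacity).
P7: dominated by P6 (capacity 887≥279, defect rate 1.2≤1.6, unit cost 17≤29).
P8: dominated by P6 (capacity 887≥758, defect rate 1.2≤2.1, unit cost 17≤55).
P9: dominated by P6 (capacity 887≥790, defect rate 1.2≤6.5, unit cost 17≤19).
P10: dominated by P3 (capacity 674≥131, defect rate 1.9≤5.7, unit cost 11≤41).
P11: not dominated.
Pareto-optimal: P3, P4, P6, P11 → 4.

4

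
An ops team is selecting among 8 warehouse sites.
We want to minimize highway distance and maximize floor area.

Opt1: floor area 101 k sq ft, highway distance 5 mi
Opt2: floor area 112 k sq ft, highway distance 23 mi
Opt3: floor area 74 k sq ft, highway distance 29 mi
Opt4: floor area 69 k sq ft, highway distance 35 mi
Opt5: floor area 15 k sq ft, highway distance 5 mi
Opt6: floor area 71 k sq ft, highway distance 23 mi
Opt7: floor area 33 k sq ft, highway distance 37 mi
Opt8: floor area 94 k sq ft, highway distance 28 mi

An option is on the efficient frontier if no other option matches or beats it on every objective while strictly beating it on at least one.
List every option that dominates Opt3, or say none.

Opt1: floor area 101≥74, highway distance 5≤29 — dominates Opt3.
Opt2: floor area 112≥74, highway distance 23≤29 — dominates Opt3.
Opt8: floor area 94≥74, highway distance 28≤29 — dominates Opt3.
Others (Opt4, Opt5, Opt6, Opt7) are each worse than Opt3 on at least one objective.

Opt1, Opt2, Opt8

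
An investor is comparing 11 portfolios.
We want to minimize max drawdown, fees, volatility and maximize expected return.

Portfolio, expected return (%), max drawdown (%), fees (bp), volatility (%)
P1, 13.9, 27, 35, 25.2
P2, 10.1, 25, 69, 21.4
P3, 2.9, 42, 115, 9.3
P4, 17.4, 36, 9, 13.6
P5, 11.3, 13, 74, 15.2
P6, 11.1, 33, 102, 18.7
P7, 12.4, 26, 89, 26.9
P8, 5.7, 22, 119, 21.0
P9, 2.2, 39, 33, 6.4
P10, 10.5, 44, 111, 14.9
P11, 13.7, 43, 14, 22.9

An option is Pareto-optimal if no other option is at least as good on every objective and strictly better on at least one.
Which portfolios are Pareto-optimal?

P1: not dominated.
P2: not dominated.
P3: not dominated.
P4: not dominated (best expected return).
P5: not dominated (best max drawdown).
P6: dominated by P5 (expected return 11.3≥11.1, max drawdown 13≤33, fees 74≤102, volatility 15.2≤18.7).
P7: not dominated.
P8: dominated by P5 (expected return 11.3≥5.7, max drawdown 13≤22, fees 74≤119, volatility 15.2≤21.0).
P9: not dominated (best volatility).
P10: dominated by P4 (expected return 17.4≥10.5, max drawdown 36≤44, fees 9≤111, volatility 13.6≤14.9).
P11: dominated by P4 (expected return 17.4≥13.7, max drawdown 36≤43, fees 9≤14, volatility 13.6≤22.9).

P1, P2, P3, P4, P5, P7, P9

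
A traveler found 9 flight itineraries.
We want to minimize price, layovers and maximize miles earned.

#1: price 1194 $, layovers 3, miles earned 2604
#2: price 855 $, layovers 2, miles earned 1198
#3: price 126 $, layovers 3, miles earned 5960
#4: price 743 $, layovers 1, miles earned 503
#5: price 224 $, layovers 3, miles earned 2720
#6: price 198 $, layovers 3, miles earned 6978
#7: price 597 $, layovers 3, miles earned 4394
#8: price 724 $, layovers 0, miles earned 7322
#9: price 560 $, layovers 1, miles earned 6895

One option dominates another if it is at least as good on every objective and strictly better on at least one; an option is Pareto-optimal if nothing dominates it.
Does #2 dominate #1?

No

#2 vs #1: #2 is worse on miles earned (1198 vs 2604), so it does not dominate #1.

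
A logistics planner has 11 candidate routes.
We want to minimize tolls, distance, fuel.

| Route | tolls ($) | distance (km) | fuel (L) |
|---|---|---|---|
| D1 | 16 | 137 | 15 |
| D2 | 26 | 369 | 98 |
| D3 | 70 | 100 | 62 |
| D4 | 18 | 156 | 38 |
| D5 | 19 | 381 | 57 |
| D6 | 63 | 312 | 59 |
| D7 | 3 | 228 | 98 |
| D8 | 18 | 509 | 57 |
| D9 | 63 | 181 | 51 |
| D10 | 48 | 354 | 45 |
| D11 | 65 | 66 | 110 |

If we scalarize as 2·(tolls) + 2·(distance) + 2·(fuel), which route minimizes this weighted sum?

D1: 2·16 + 2·137 + 2·15 = 336
D2: 2·26 + 2·369 + 2·98 = 986
D3: 2·70 + 2·100 + 2·62 = 464
D4: 2·18 + 2·156 + 2·38 = 424
D5: 2·19 + 2·381 + 2·57 = 914
D6: 2·63 + 2·312 + 2·59 = 868
D7: 2·3 + 2·228 + 2·98 = 658
D8: 2·18 + 2·509 + 2·57 = 1168
D9: 2·63 + 2·181 + 2·51 = 590
D10: 2·48 + 2·354 + 2·45 = 894
D11: 2·65 + 2·66 + 2·110 = 482
Lowest: D1 at 336.

D1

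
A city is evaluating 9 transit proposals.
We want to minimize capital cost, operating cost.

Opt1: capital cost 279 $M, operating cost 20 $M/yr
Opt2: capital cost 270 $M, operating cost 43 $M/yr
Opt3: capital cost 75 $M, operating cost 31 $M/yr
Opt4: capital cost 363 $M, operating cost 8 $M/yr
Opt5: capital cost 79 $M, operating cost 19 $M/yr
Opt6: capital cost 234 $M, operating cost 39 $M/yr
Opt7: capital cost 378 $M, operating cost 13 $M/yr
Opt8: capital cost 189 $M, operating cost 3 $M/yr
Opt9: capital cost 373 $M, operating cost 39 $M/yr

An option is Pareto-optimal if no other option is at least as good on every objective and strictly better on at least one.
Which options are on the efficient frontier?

Opt1: dominated by Opt5 (capital cost 79≤279, operating cost 19≤20).
Opt2: dominated by Opt3 (capital cost 75≤270, operating cost 31≤43).
Opt3: not dominated (best capital cost).
Opt4: dominated by Opt8 (capital cost 189≤363, operating cost 3≤8).
Opt5: not dominated.
Opt6: dominated by Opt3 (capital cost 75≤234, operating cost 31≤39).
Opt7: dominated by Opt4 (capital cost 363≤378, operating cost 8≤13).
Opt8: not dominated (best operating cost).
Opt9: dominated by Opt1 (capital cost 279≤373, operating cost 20≤39).

Opt3, Opt5, Opt8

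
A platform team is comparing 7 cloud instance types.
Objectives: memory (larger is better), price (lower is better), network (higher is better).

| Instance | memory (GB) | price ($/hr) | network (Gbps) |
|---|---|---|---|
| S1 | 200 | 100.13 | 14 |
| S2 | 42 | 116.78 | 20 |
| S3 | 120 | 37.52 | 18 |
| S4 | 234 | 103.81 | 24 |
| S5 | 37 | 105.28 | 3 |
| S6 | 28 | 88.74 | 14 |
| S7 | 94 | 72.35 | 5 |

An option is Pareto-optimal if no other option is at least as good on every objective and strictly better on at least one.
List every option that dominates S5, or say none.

S1: memory 200≥37, price 100.13≤105.28, network 14≥3 — dominates S5.
S3: memory 120≥37, price 37.52≤105.28, network 18≥3 — dominates S5.
S4: memory 234≥37, price 103.81≤105.28, network 24≥3 — dominates S5.
S7: memory 94≥37, price 72.35≤105.28, network 5≥3 — dominates S5.
Others (S2, S6) are each worse than S5 on at least one objective.

S1, S3, S4, S7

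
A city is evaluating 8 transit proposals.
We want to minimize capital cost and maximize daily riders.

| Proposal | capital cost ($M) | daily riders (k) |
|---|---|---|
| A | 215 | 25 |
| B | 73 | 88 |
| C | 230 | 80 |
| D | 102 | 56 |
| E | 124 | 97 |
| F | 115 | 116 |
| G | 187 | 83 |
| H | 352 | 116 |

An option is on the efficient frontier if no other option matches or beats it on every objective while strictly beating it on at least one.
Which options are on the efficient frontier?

A: dominated by B (capital cost 73≤215, daily riders 88≥25).
B: not dominated (best capital cost).
C: dominated by B (capital cost 73≤230, daily riders 88≥80).
D: dominated by B (capital cost 73≤102, daily riders 88≥56).
E: dominated by F (capital cost 115≤124, daily riders 116≥97).
F: not dominated.
G: dominated by B (capital cost 73≤187, daily riders 88≥83).
H: dominated by F (capital cost 115≤352, daily riders 116≥116).

B, F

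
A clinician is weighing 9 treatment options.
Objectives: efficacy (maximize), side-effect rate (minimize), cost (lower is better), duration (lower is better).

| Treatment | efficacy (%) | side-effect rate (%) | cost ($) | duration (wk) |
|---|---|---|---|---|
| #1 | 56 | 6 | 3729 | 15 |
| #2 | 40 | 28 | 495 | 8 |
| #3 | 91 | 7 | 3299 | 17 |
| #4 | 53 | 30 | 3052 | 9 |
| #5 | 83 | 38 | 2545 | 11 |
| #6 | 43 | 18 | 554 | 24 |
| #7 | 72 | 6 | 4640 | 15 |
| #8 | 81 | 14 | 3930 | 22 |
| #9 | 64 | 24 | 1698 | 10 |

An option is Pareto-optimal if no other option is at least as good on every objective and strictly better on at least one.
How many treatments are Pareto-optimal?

#1: not dominated.
#2: not dominated (best cost).
#3: not dominated (best efficacy).
#4: not dominated.
#5: not dominated.
#6: not dominated.
#7: not dominated.
#8: dominated by #3 (efficacy 91≥81, side-effect rate 7≤14, cost 3299≤3930, duration 17≤22).
#9: not dominated.
Pareto-optimal: #1, #2, #3, #4, #5, #6, #7, #9 → 8.

8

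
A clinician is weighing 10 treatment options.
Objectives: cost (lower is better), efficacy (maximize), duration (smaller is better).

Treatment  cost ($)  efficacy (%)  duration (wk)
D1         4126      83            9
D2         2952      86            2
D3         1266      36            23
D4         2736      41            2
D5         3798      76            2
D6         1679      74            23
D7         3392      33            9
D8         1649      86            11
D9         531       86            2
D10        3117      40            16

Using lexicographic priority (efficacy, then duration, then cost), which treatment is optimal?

First maximize efficacy: best is 86, kept {D2, D8, D9}.
Then minimize duration: best is 2, kept {D2, D9}.
Then minimize cost: best is 531, kept {D9}.

D9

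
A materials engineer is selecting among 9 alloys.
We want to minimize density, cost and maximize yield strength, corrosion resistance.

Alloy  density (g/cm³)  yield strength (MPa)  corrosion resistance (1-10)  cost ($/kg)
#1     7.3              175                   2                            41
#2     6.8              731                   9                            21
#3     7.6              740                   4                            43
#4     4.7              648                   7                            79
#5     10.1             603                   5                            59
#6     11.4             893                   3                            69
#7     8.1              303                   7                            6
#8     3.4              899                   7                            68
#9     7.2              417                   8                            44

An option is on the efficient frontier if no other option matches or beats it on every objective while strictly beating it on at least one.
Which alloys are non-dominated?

#1: dominated by #2 (density 6.8≤7.3, yield strength 731≥175, corrosion resistance 9≥2, cost 21≤41).
#2: not dominated (best corrosion resistance).
#3: not dominated.
#4: dominated by #8 (density 3.4≤4.7, yield strength 899≥648, corrosion resistance 7≥7, cost 68≤79).
#5: dominated by #2 (density 6.8≤10.1, yield strength 731≥603, corrosion resistance 9≥5, cost 21≤59).
#6: dominated by #8 (density 3.4≤11.4, yield strength 899≥893, corrosion resistance 7≥3, cost 68≤69).
#7: not dominated (best cost).
#8: not dominated (best density).
#9: dominated by #2 (density 6.8≤7.2, yield strength 731≥417, corrosion resistance 9≥8, cost 21≤44).

#2, #3, #7, #8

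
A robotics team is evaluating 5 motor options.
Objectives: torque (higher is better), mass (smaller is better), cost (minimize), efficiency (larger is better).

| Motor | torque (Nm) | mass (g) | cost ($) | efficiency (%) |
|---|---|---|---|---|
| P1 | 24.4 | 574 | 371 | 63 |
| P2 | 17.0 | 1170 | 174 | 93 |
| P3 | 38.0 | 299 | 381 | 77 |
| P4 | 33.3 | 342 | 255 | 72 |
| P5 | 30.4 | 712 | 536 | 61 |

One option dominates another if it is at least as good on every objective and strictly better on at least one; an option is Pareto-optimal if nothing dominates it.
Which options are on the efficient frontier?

P2, P3, P4

P1: dominated by P4 (torque 33.3≥24.4, mass 342≤574, cost 255≤371, efficiency 72≥63).
P2: not dominated (best cost).
P3: not dominated (best torque).
P4: not dominated.
P5: dominated by P3 (torque 38.0≥30.4, mass 299≤712, cost 381≤536, efficiency 77≥61).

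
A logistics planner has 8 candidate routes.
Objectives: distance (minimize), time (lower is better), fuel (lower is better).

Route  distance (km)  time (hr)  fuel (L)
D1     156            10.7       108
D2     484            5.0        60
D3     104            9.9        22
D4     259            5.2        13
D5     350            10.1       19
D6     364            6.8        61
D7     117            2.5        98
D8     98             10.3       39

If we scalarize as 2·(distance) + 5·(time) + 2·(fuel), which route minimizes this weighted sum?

D1: 2·156 + 5·10.7 + 2·108 = 581.5
D2: 2·484 + 5·5.0 + 2·60 = 1113.0
D3: 2·104 + 5·9.9 + 2·22 = 301.5
D4: 2·259 + 5·5.2 + 2·13 = 570.0
D5: 2·350 + 5·10.1 + 2·19 = 788.5
D6: 2·364 + 5·6.8 + 2·61 = 884.0
D7: 2·117 + 5·2.5 + 2·98 = 442.5
D8: 2·98 + 5·10.3 + 2·39 = 325.5
Lowest: D3 at 301.5.

D3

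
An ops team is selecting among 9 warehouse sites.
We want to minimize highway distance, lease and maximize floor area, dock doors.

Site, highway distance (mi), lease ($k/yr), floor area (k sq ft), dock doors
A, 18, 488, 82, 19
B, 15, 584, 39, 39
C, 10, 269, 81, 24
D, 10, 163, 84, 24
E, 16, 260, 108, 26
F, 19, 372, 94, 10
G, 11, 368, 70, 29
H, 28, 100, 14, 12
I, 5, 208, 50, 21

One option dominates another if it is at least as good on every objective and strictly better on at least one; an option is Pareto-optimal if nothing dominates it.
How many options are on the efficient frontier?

6

A: dominated by D (highway distance 10≤18, lease 163≤488, floor area 84≥82, dock doors 24≥19).
B: not dominated (best dock doors).
C: dominated by D (highway distance 10≤10, lease 163≤269, floor area 84≥81, dock doors 24≥24).
D: not dominated.
E: not dominated (best floor area).
F: dominated by E (highway distance 16≤19, lease 260≤372, floor area 108≥94, dock doors 26≥10).
G: not dominated.
H: not dominated (best lease).
I: not dominated (best highway distance).
Pareto-optimal: B, D, E, G, H, I → 6.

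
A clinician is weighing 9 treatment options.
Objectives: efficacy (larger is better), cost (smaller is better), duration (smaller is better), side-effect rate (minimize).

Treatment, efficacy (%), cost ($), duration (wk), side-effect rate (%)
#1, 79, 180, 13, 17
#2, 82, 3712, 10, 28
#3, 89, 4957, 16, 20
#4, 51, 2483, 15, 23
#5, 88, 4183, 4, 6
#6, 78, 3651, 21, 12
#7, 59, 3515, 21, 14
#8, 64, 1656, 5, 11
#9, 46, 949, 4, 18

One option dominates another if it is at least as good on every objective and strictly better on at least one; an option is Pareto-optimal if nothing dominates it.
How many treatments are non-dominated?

7

#1: not dominated (best cost).
#2: not dominated.
#3: not dominated (best efficacy).
#4: dominated by #1 (efficacy 79≥51, cost 180≤2483, duration 13≤15, side-effect rate 17≤23).
#5: not dominated (best side-effect rate).
#6: not dominated.
#7: dominated by #8 (efficacy 64≥59, cost 1656≤3515, duration 5≤21, side-effect rate 11≤14).
#8: not dominated.
#9: not dominated.
Pareto-optimal: #1, #2, #3, #5, #6, #8, #9 → 7.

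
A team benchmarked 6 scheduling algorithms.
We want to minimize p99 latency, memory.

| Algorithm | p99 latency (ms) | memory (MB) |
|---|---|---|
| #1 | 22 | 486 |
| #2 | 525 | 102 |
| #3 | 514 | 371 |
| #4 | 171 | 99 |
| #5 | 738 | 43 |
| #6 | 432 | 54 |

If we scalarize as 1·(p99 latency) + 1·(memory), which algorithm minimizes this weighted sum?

#1: 1·22 + 1·486 = 508
#2: 1·525 + 1·102 = 627
#3: 1·514 + 1·371 = 885
#4: 1·171 + 1·99 = 270
#5: 1·738 + 1·43 = 781
#6: 1·432 + 1·54 = 486
Lowest: #4 at 270.

#4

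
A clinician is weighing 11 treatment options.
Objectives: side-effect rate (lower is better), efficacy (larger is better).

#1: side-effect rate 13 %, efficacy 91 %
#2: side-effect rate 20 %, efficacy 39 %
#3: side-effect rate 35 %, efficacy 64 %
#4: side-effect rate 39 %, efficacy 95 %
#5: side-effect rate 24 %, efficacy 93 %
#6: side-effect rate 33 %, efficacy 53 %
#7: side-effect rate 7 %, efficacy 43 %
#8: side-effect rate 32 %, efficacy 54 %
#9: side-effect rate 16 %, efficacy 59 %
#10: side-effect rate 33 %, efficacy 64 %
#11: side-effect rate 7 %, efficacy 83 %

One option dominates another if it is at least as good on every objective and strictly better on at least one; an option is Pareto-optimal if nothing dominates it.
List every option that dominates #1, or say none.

none

#2: worse on side-effect rate (20 vs 13).
#3: worse on side-effect rate (35 vs 13).
#4: worse on side-effect rate (39 vs 13).
#5: worse on side-effect rate (24 vs 13).
#6: worse on side-effect rate (33 vs 13).
#7: worse on efficacy (43 vs 91).
#8: worse on side-effect rate (32 vs 13).
#9: worse on side-effect rate (16 vs 13).
#10: worse on side-effect rate (33 vs 13).
#11: worse on efficacy (83 vs 91).
No option dominates #1.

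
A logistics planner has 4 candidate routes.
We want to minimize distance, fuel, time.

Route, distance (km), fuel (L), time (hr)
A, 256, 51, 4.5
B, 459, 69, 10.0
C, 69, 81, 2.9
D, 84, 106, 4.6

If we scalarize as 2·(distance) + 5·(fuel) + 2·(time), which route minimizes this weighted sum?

C

A: 2·256 + 5·51 + 2·4.5 = 776.0
B: 2·459 + 5·69 + 2·10.0 = 1283.0
C: 2·69 + 5·81 + 2·2.9 = 548.8
D: 2·84 + 5·106 + 2·4.6 = 707.2
Lowest: C at 548.8.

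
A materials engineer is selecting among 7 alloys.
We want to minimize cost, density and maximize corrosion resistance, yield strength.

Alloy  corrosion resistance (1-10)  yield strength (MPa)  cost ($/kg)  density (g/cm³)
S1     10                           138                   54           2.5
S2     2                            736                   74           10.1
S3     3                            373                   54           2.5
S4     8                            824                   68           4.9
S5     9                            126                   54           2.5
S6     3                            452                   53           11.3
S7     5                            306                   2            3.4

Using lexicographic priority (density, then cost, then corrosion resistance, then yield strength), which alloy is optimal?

S1

First minimize density: best is 2.5, kept {S1, S3, S5}.
Then minimize cost: best is 54, kept {S1, S3, S5}.
Then maximize corrosion resistance: best is 10, kept {S1}.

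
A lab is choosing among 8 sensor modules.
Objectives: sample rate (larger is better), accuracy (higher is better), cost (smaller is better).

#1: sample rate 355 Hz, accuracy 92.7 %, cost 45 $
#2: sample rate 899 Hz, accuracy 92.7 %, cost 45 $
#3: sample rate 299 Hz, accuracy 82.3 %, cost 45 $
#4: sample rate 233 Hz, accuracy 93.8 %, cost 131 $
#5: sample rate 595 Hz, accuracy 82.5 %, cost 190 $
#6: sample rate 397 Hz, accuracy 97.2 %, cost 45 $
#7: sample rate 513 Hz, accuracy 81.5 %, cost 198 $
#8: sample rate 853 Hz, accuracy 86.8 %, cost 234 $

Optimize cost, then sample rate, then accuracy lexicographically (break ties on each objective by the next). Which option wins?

First minimize cost: best is 45, kept {#1, #2, #3, #6}.
Then maximize sample rate: best is 899, kept {#2}.

#2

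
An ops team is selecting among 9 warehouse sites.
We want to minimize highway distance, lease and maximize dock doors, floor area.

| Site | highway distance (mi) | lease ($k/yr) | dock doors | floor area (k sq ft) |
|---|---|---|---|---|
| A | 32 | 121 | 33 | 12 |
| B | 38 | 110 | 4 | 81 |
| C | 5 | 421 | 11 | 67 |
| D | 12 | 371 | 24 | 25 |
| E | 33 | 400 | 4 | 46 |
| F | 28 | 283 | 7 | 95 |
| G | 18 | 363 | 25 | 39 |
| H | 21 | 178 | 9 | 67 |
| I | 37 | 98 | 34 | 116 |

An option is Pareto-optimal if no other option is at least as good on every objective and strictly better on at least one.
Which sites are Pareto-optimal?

A: not dominated.
B: dominated by I (highway distance 37≤38, lease 98≤110, dock doors 34≥4, floor area 116≥81).
C: not dominated (best highway distance).
D: not dominated.
E: dominated by F (highway distance 28≤33, lease 283≤400, dock doors 7≥4, floor area 95≥46).
F: not dominated.
G: not dominated.
H: not dominated.
I: not dominated (best lease).

A, C, D, F, G, H, I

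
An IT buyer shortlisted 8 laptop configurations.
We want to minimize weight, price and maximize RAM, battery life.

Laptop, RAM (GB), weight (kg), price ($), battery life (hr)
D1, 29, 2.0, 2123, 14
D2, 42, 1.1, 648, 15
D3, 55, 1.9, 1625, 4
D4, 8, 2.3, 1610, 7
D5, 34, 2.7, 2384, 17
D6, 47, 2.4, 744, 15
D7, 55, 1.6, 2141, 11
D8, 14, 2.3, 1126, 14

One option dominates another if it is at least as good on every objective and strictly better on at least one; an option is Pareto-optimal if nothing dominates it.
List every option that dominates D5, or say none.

none

D1: worse on RAM (29 vs 34).
D2: worse on battery life (15 vs 17).
D3: worse on battery life (4 vs 17).
D4: worse on RAM (8 vs 34).
D6: worse on battery life (15 vs 17).
D7: worse on battery life (11 vs 17).
D8: worse on RAM (14 vs 34).
No option dominates D5.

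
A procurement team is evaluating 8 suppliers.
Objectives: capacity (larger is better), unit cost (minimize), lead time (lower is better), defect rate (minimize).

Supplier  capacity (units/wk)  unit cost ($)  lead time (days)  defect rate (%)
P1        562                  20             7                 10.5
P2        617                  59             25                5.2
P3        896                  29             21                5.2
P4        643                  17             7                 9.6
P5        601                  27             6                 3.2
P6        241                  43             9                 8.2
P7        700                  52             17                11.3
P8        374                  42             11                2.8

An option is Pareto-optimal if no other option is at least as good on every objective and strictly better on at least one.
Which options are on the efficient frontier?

P1: dominated by P4 (capacity 643≥562, unit cost 17≤20, lead time 7≤7, defect rate 9.6≤10.5).
P2: dominated by P3 (capacity 896≥617, unit cost 29≤59, lead time 21≤25, defect rate 5.2≤5.2).
P3: not dominated (best capacity).
P4: not dominated (best unit cost).
P5: not dominated (best lead time).
P6: dominated by P5 (capacity 601≥241, unit cost 27≤43, lead time 6≤9, defect rate 3.2≤8.2).
P7: not dominated.
P8: not dominated (best defect rate).

P3, P4, P5, P7, P8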